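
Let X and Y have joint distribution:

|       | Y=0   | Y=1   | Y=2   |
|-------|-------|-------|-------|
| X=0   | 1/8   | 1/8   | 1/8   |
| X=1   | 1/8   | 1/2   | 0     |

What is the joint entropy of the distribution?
H(X,Y) = -Σ P(X,Y) log₂ P(X,Y), summed over the non-zero cells:
H(X,Y) = -[(1/8)·log₂(1/8) + (1/8)·log₂(1/8) + (1/8)·log₂(1/8) + (1/8)·log₂(1/8) + (1/2)·log₂(1/2)]
  = 0.3750 + 0.3750 + 0.3750 + 0.3750 + 0.5000
  = 2.0000 bits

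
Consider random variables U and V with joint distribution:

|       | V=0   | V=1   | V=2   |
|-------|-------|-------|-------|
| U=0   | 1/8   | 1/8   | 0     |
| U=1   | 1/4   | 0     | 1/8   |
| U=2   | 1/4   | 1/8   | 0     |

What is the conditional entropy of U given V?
Marginal P(V) (column sums):
  P(V=0) = 1/8 + 1/4 + 1/4 = 5/8
  P(V=1) = 1/8 + 0 + 1/8 = 1/4
  P(V=2) = 0 + 1/8 + 0 = 1/8

H(U|V) = -Σ P(U,V)·log₂ P(U|V), where P(U|V) = P(U,V) / P(V)
  (cells with P(U,V) = 0 contribute 0)
  (U=0,V=0): P(U|V) = (1/8)/(5/8) = 1/5;  -(1/8)·log₂(1/5) = 0.2902
  (U=0,V=1): P(U|V) = (1/8)/(1/4) = 1/2;  -(1/8)·log₂(1/2) = 0.1250
  (U=1,V=0): P(U|V) = (1/4)/(5/8) = 2/5;  -(1/4)·log₂(2/5) = 0.3305
  (U=1,V=2): P(U|V) = (1/8)/(1/8) = 1;  -(1/8)·log₂(1) = 0.0000
  (U=2,V=0): P(U|V) = (1/4)/(5/8) = 2/5;  -(1/4)·log₂(2/5) = 0.3305
  (U=2,V=1): P(U|V) = (1/8)/(1/4) = 1/2;  -(1/8)·log₂(1/2) = 0.1250
H(U|V) = 0.2902 + 0.1250 + 0.3305 + 0.0000 + 0.3305 + 0.1250
  = 1.2012 bits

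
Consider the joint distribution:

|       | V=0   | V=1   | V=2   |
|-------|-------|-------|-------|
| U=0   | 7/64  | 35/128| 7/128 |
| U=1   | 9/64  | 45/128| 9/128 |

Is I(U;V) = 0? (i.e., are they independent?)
Marginal P(U) (row sums):
  P(U=0) = 7/64 + 35/128 + 7/128 = 7/16
  P(U=1) = 9/64 + 45/128 + 9/128 = 9/16
Marginal P(V) (column sums):
  P(V=0) = 7/64 + 9/64 = 1/4
  P(V=1) = 35/128 + 45/128 = 5/8
  P(V=2) = 7/128 + 9/128 = 1/8

U and V are independent iff P(U=i,V=j) = P(U=i)·P(V=j) for every cell.
  P(U=0)·P(V=0) = 7/16 × 1/4 = 7/64 = P(U=0,V=0) ✓
  P(U=0)·P(V=1) = 7/16 × 5/8 = 35/128 = P(U=0,V=1) ✓
  P(U=0)·P(V=2) = 7/16 × 1/8 = 7/128 = P(U=0,V=2) ✓
  P(U=1)·P(V=0) = 9/16 × 1/4 = 9/64 = P(U=1,V=0) ✓
  P(U=1)·P(V=1) = 9/16 × 5/8 = 45/128 = P(U=1,V=1) ✓
  P(U=1)·P(V=2) = 9/16 × 1/8 = 9/128 = P(U=1,V=2) ✓

Yes, U and V are independent: every cell factors, so I(U;V) = 0 bits.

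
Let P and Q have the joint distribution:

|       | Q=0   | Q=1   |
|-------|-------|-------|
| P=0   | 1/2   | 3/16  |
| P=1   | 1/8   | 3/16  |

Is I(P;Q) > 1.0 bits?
Marginal P(P) (row sums):
  P(P=0) = 1/2 + 3/16 = 11/16
  P(P=1) = 1/8 + 3/16 = 5/16
Marginal P(Q) (column sums):
  P(Q=0) = 1/2 + 1/8 = 5/8
  P(Q=1) = 3/16 + 3/16 = 3/8

H(P) = -[(11/16)·log₂(11/16) + (5/16)·log₂(5/16)]
  = 0.3716 + 0.5244
  = 0.8960 bits
H(Q) = -[(5/8)·log₂(5/8) + (3/8)·log₂(3/8)]
  = 0.4238 + 0.5306
  = 0.9544 bits
H(P,Q) = -[(1/2)·log₂(1/2) + (3/16)·log₂(3/16) + (1/8)·log₂(1/8) + (3/16)·log₂(3/16)]
  = 0.5000 + 0.4528 + 0.3750 + 0.4528
  = 1.7806 bits

I(P;Q) = H(P) + H(Q) - H(P,Q)
  = 0.8960 + 0.9544 - 1.7806
  = 0.0698 bits

No. I(P;Q) = 0.0698 bits, which is ≤ 1.0 bits.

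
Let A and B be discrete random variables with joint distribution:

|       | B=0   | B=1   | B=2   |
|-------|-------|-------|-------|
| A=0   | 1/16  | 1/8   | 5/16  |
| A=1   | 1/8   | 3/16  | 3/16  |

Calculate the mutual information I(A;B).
Marginal P(A) (row sums):
  P(A=0) = 1/16 + 1/8 + 5/16 = 1/2
  P(A=1) = 1/8 + 3/16 + 3/16 = 1/2
Marginal P(B) (column sums):
  P(B=0) = 1/16 + 1/8 = 3/16
  P(B=1) = 1/8 + 3/16 = 5/16
  P(B=2) = 5/16 + 3/16 = 1/2

H(A) = -[(1/2)·log₂(1/2) + (1/2)·log₂(1/2)]
  = 0.5000 + 0.5000
  = 1.0000 bits
H(B) = -[(3/16)·log₂(3/16) + (5/16)·log₂(5/16) + (1/2)·log₂(1/2)]
  = 0.4528 + 0.5244 + 0.5000
  = 1.4772 bits
H(A,B) = -[(1/16)·log₂(1/16) + (1/8)·log₂(1/8) + (5/16)·log₂(5/16) + (1/8)·log₂(1/8) + (3/16)·log₂(3/16) + (3/16)·log₂(3/16)]
  = 0.2500 + 0.3750 + 0.5244 + 0.3750 + 0.4528 + 0.4528
  = 2.4300 bits

I(A;B) = H(A) + H(B) - H(A,B)
  = 1.0000 + 1.4772 - 2.4300
  = 0.0472 bits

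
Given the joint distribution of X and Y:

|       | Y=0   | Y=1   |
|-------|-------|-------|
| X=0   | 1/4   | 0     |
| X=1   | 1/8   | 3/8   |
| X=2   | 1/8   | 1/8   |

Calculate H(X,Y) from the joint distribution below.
H(X,Y) = -Σ P(X,Y) log₂ P(X,Y), summed over the non-zero cells:
H(X,Y) = -[(1/4)·log₂(1/4) + (1/8)·log₂(1/8) + (3/8)·log₂(3/8) + (1/8)·log₂(1/8) + (1/8)·log₂(1/8)]
  = 0.5000 + 0.3750 + 0.5306 + 0.3750 + 0.3750
  = 2.1556 bits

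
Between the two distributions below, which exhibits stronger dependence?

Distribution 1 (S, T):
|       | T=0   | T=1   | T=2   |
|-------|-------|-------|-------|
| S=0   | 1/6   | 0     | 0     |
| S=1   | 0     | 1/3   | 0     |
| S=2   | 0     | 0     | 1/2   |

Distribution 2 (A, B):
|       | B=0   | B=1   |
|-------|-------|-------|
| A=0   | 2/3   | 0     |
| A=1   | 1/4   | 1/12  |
Distribution 1 (S, T):
Marginal P(S) (row sums):
  P(S=0) = 1/6 + 0 + 0 = 1/6
  P(S=1) = 0 + 1/3 + 0 = 1/3
  P(S=2) = 0 + 0 + 1/2 = 1/2
Marginal P(T) (column sums):
  P(T=0) = 1/6 + 0 + 0 = 1/6
  P(T=1) = 0 + 1/3 + 0 = 1/3
  P(T=2) = 0 + 0 + 1/2 = 1/2

H(S) = -[(1/6)·log₂(1/6) + (1/3)·log₂(1/3) + (1/2)·log₂(1/2)]
  = 0.4308 + 0.5283 + 0.5000
  = 1.4591 bits
H(T) = -[(1/6)·log₂(1/6) + (1/3)·log₂(1/3) + (1/2)·log₂(1/2)]
  = 0.4308 + 0.5283 + 0.5000
  = 1.4591 bits
H(S,T) = -[(1/6)·log₂(1/6) + (1/3)·log₂(1/3) + (1/2)·log₂(1/2)]
  = 0.4308 + 0.5283 + 0.5000
  = 1.4591 bits

I(S;T) = H(S) + H(T) - H(S,T)
  = 1.4591 + 1.4591 - 1.4591
  = 1.4591 bits

Distribution 2 (A, B):
Marginal P(A) (row sums):
  P(A=0) = 2/3 + 0 = 2/3
  P(A=1) = 1/4 + 1/12 = 1/3
Marginal P(B) (column sums):
  P(B=0) = 2/3 + 1/4 = 11/12
  P(B=1) = 0 + 1/12 = 1/12

H(A) = -[(2/3)·log₂(2/3) + (1/3)·log₂(1/3)]
  = 0.3900 + 0.5283
  = 0.9183 bits
H(B) = -[(11/12)·log₂(11/12) + (1/12)·log₂(1/12)]
  = 0.1151 + 0.2987
  = 0.4138 bits
H(A,B) = -[(2/3)·log₂(2/3) + (1/4)·log₂(1/4) + (1/12)·log₂(1/12)]
  = 0.3900 + 0.5000 + 0.2987
  = 1.1887 bits

I(A;B) = H(A) + H(B) - H(A,B)
  = 0.9183 + 0.4138 - 1.1887
  = 0.1434 bits

I(S;T) = 1.4591 bits > I(A;B) = 0.1434 bits, so (S, T) has the higher mutual information (stronger dependence).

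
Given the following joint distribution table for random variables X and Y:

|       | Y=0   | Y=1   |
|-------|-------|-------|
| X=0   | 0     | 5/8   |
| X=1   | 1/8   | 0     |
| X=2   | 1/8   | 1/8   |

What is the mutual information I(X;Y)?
Marginal P(X) (row sums):
  P(X=0) = 0 + 5/8 = 5/8
  P(X=1) = 1/8 + 0 = 1/8
  P(X=2) = 1/8 + 1/8 = 1/4
Marginal P(Y) (column sums):
  P(Y=0) = 0 + 1/8 + 1/8 = 1/4
  P(Y=1) = 5/8 + 0 + 1/8 = 3/4

H(X) = -[(5/8)·log₂(5/8) + (1/8)·log₂(1/8) + (1/4)·log₂(1/4)]
  = 0.4238 + 0.3750 + 0.5000
  = 1.2988 bits
H(Y) = -[(1/4)·log₂(1/4) + (3/4)·log₂(3/4)]
  = 0.5000 + 0.3113
  = 0.8113 bits
H(X,Y) = -[(5/8)·log₂(5/8) + (1/8)·log₂(1/8) + (1/8)·log₂(1/8) + (1/8)·log₂(1/8)]
  = 0.4238 + 0.3750 + 0.3750 + 0.3750
  = 1.5488 bits

I(X;Y) = H(X) + H(Y) - H(X,Y)
  = 1.2988 + 0.8113 - 1.5488
  = 0.5613 bits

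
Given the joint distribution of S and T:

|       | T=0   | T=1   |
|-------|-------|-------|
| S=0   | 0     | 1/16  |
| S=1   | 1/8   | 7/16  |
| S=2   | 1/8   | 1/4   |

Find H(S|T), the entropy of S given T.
Marginal P(T) (column sums):
  P(T=0) = 0 + 1/8 + 1/8 = 1/4
  P(T=1) = 1/16 + 7/16 + 1/4 = 3/4

H(S|T) = -Σ P(S,T)·log₂ P(S|T), where P(S|T) = P(S,T) / P(T)
  (cells with P(S,T) = 0 contribute 0)
  (S=0,T=1): P(S|T) = (1/16)/(3/4) = 1/12;  -(1/16)·log₂(1/12) = 0.2241
  (S=1,T=0): P(S|T) = (1/8)/(1/4) = 1/2;  -(1/8)·log₂(1/2) = 0.1250
  (S=1,T=1): P(S|T) = (7/16)/(3/4) = 7/12;  -(7/16)·log₂(7/12) = 0.3402
  (S=2,T=0): P(S|T) = (1/8)/(1/4) = 1/2;  -(1/8)·log₂(1/2) = 0.1250
  (S=2,T=1): P(S|T) = (1/4)/(3/4) = 1/3;  -(1/4)·log₂(1/3) = 0.3962
H(S|T) = 0.2241 + 0.1250 + 0.3402 + 0.1250 + 0.3962
  = 1.2105 bits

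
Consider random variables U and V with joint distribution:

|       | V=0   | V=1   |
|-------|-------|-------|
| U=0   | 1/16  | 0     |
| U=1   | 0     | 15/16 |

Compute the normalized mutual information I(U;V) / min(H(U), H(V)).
Marginal P(U) (row sums):
  P(U=0) = 1/16 + 0 = 1/16
  P(U=1) = 0 + 15/16 = 15/16
Marginal P(V) (column sums):
  P(V=0) = 1/16 + 0 = 1/16
  P(V=1) = 0 + 15/16 = 15/16

H(U) = -[(1/16)·log₂(1/16) + (15/16)·log₂(15/16)]
  = 0.2500 + 0.0873
  = 0.3373 bits
H(V) = -[(1/16)·log₂(1/16) + (15/16)·log₂(15/16)]
  = 0.2500 + 0.0873
  = 0.3373 bits
H(U,V) = -[(1/16)·log₂(1/16) + (15/16)·log₂(15/16)]
  = 0.2500 + 0.0873
  = 0.3373 bits

I(U;V) = H(U) + H(V) - H(U,V)
  = 0.3373 + 0.3373 - 0.3373
  = 0.3373 bits

min(H(U), H(V)) = min(0.3373, 0.3373) = 0.3373 bits
Normalized MI = 0.3373 / 0.3373 = 1.0000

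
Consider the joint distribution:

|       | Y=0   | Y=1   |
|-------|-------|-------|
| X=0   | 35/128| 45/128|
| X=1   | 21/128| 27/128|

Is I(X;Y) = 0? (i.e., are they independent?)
Marginal P(X) (row sums):
  P(X=0) = 35/128 + 45/128 = 5/8
  P(X=1) = 21/128 + 27/128 = 3/8
Marginal P(Y) (column sums):
  P(Y=0) = 35/128 + 21/128 = 7/16
  P(Y=1) = 45/128 + 27/128 = 9/16

X and Y are independent iff P(X=i,Y=j) = P(X=i)·P(Y=j) for every cell.
  P(X=0)·P(Y=0) = 5/8 × 7/16 = 35/128 = P(X=0,Y=0) ✓
  P(X=0)·P(Y=1) = 5/8 × 9/16 = 45/128 = P(X=0,Y=1) ✓
  P(X=1)·P(Y=0) = 3/8 × 7/16 = 21/128 = P(X=1,Y=0) ✓
  P(X=1)·P(Y=1) = 3/8 × 9/16 = 27/128 = P(X=1,Y=1) ✓

Yes, X and Y are independent: every cell factors, so I(X;Y) = 0 bits.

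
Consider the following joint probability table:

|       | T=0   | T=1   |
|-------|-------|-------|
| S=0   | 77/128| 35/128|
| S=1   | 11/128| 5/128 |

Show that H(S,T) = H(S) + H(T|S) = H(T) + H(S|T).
Marginal P(S) (row sums):
  P(S=0) = 77/128 + 35/128 = 7/8
  P(S=1) = 11/128 + 5/128 = 1/8
Marginal P(T) (column sums):
  P(T=0) = 77/128 + 11/128 = 11/16
  P(T=1) = 35/128 + 5/128 = 5/16

Decomposition 1: H(S) + H(T|S)
H(S) = -[(7/8)·log₂(7/8) + (1/8)·log₂(1/8)]
  = 0.1686 + 0.3750
  = 0.5436 bits
H(T|S) = -Σ P(S,T)·log₂ P(T|S), where P(T|S) = P(S,T) / P(S)
  (S=0,T=0): P(T|S) = (77/128)/(7/8) = 11/16;  -(77/128)·log₂(11/16) = 0.3252
  (S=0,T=1): P(T|S) = (35/128)/(7/8) = 5/16;  -(35/128)·log₂(5/16) = 0.4588
  (S=1,T=0): P(T|S) = (11/128)/(1/8) = 11/16;  -(11/128)·log₂(11/16) = 0.0465
  (S=1,T=1): P(T|S) = (5/128)/(1/8) = 5/16;  -(5/128)·log₂(5/16) = 0.0655
H(T|S) = 0.3252 + 0.4588 + 0.0465 + 0.0655
  = 0.8960 bits
H(S) + H(T|S) = 0.5436 + 0.8960 = 1.4396 bits

Decomposition 2: H(T) + H(S|T)
H(T) = -[(11/16)·log₂(11/16) + (5/16)·log₂(5/16)]
  = 0.3716 + 0.5244
  = 0.8960 bits
H(S|T) = -Σ P(S,T)·log₂ P(S|T), where P(S|T) = P(S,T) / P(T)
  (S=0,T=0): P(S|T) = (77/128)/(11/16) = 7/8;  -(77/128)·log₂(7/8) = 0.1159
  (S=0,T=1): P(S|T) = (35/128)/(5/16) = 7/8;  -(35/128)·log₂(7/8) = 0.0527
  (S=1,T=0): P(S|T) = (11/128)/(11/16) = 1/8;  -(11/128)·log₂(1/8) = 0.2578
  (S=1,T=1): P(S|T) = (5/128)/(5/16) = 1/8;  -(5/128)·log₂(1/8) = 0.1172
H(S|T) = 0.1159 + 0.0527 + 0.2578 + 0.1172
  = 0.5436 bits
H(T) + H(S|T) = 0.8960 + 0.5436 = 1.4396 bits

Direct computation of the joint entropy:
H(S,T) = -[(77/128)·log₂(77/128) + (35/128)·log₂(35/128) + (11/128)·log₂(11/128) + (5/128)·log₂(5/128)]
  = 0.4411 + 0.5115 + 0.3043 + 0.1827
  = 1.4396 bits

All three agree: H(S,T) = 1.4396 bits ✓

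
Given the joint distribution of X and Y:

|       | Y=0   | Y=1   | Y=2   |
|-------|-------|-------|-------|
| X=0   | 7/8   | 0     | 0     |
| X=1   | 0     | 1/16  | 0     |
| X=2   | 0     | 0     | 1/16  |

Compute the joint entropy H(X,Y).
H(X,Y) = -Σ P(X,Y) log₂ P(X,Y), summed over the non-zero cells:
H(X,Y) = -[(7/8)·log₂(7/8) + (1/16)·log₂(1/16) + (1/16)·log₂(1/16)]
  = 0.1686 + 0.2500 + 0.2500
  = 0.6686 bits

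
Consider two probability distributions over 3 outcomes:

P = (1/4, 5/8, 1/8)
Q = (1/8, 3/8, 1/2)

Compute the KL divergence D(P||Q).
D(P||Q) = Σ P(i) log₂(P(i)/Q(i))
  i=0: (1/4) × log₂((1/4)/(1/8)) = (1/4) × log₂(2) = 0.2500
  i=1: (5/8) × log₂((5/8)/(3/8)) = (5/8) × log₂(5/3) = 0.4606
  i=2: (1/8) × log₂((1/8)/(1/2)) = (1/8) × log₂(1/4) = -0.2500
D(P||Q) = 0.2500 + 0.4606 - 0.2500
  = 0.4606 bits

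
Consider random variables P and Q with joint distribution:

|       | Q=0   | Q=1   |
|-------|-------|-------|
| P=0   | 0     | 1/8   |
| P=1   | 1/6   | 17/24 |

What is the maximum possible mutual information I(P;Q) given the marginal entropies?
The upper bound on mutual information is I(P;Q) ≤ min(H(P), H(Q)).

Marginal P(P) (row sums):
  P(P=0) = 0 + 1/8 = 1/8
  P(P=1) = 1/6 + 17/24 = 7/8
Marginal P(Q) (column sums):
  P(Q=0) = 0 + 1/6 = 1/6
  P(Q=1) = 1/8 + 17/24 = 5/6

H(P) = -[(1/8)·log₂(1/8) + (7/8)·log₂(7/8)]
  = 0.3750 + 0.1686
  = 0.5436 bits
H(Q) = -[(1/6)·log₂(1/6) + (5/6)·log₂(5/6)]
  = 0.4308 + 0.2192
  = 0.6500 bits

Maximum possible I(P;Q) = min(0.5436, 0.6500) = 0.5436 bits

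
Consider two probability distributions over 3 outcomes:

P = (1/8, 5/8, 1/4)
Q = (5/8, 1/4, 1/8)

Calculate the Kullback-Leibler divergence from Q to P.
D(P||Q) = Σ P(i) log₂(P(i)/Q(i))
  i=0: (1/8) × log₂((1/8)/(5/8)) = (1/8) × log₂(1/5) = -0.2902
  i=1: (5/8) × log₂((5/8)/(1/4)) = (5/8) × log₂(5/2) = 0.8262
  i=2: (1/4) × log₂((1/4)/(1/8)) = (1/4) × log₂(2) = 0.2500
D(P||Q) = -0.2902 + 0.8262 + 0.2500
  = 0.7860 bits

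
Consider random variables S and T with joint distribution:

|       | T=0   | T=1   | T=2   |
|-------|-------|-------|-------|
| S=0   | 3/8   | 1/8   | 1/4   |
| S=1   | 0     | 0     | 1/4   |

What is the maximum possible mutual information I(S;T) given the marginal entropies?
The upper bound on mutual information is I(S;T) ≤ min(H(S), H(T)).

Marginal P(S) (row sums):
  P(S=0) = 3/8 + 1/8 + 1/4 = 3/4
  P(S=1) = 0 + 0 + 1/4 = 1/4
Marginal P(T) (column sums):
  P(T=0) = 3/8 + 0 = 3/8
  P(T=1) = 1/8 + 0 = 1/8
  P(T=2) = 1/4 + 1/4 = 1/2

H(S) = -[(3/4)·log₂(3/4) + (1/4)·log₂(1/4)]
  = 0.3113 + 0.5000
  = 0.8113 bits
H(T) = -[(3/8)·log₂(3/8) + (1/8)·log₂(1/8) + (1/2)·log₂(1/2)]
  = 0.5306 + 0.3750 + 0.5000
  = 1.4056 bits

Maximum possible I(S;T) = min(0.8113, 1.4056) = 0.8113 bits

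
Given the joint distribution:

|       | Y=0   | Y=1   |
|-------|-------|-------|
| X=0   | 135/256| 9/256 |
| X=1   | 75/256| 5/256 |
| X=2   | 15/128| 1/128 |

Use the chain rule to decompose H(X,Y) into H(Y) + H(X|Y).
By the chain rule: H(X,Y) = H(Y) + H(X|Y)

Marginal P(Y) (column sums):
  P(Y=0) = 135/256 + 75/256 + 15/128 = 15/16
  P(Y=1) = 9/256 + 5/256 + 1/128 = 1/16
H(Y) = -[(15/16)·log₂(15/16) + (1/16)·log₂(1/16)]
  = 0.0873 + 0.2500
  = 0.3373 bits
H(X|Y) = -Σ P(X,Y)·log₂ P(X|Y), where P(X|Y) = P(X,Y) / P(Y)
  (X=0,Y=0): P(X|Y) = (135/256)/(15/16) = 9/16;  -(135/256)·log₂(9/16) = 0.4377
  (X=0,Y=1): P(X|Y) = (9/256)/(1/16) = 9/16;  -(9/256)·log₂(9/16) = 0.0292
  (X=1,Y=0): P(X|Y) = (75/256)/(15/16) = 5/16;  -(75/256)·log₂(5/16) = 0.4916
  (X=1,Y=1): P(X|Y) = (5/256)/(1/16) = 5/16;  -(5/256)·log₂(5/16) = 0.0328
  (X=2,Y=0): P(X|Y) = (15/128)/(15/16) = 1/8;  -(15/128)·log₂(1/8) = 0.3516
  (X=2,Y=1): P(X|Y) = (1/128)/(1/16) = 1/8;  -(1/128)·log₂(1/8) = 0.0234
H(X|Y) = 0.4377 + 0.0292 + 0.4916 + 0.0328 + 0.3516 + 0.0234
  = 1.3663 bits

H(X,Y) = H(Y) + H(X|Y) = 0.3373 + 1.3663 = 1.7036 bits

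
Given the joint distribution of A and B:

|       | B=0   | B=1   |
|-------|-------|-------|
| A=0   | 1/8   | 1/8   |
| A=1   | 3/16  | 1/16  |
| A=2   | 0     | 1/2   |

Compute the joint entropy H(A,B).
H(A,B) = -Σ P(A,B) log₂ P(A,B), summed over the non-zero cells:
H(A,B) = -[(1/8)·log₂(1/8) + (1/8)·log₂(1/8) + (3/16)·log₂(3/16) + (1/16)·log₂(1/16) + (1/2)·log₂(1/2)]
  = 0.3750 + 0.3750 + 0.4528 + 0.2500 + 0.5000
  = 1.9528 bits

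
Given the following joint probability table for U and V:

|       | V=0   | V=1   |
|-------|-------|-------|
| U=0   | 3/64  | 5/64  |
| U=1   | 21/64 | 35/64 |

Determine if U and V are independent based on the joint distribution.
Marginal P(U) (row sums):
  P(U=0) = 3/64 + 5/64 = 1/8
  P(U=1) = 21/64 + 35/64 = 7/8
Marginal P(V) (column sums):
  P(V=0) = 3/64 + 21/64 = 3/8
  P(V=1) = 5/64 + 35/64 = 5/8

U and V are independent iff P(U=i,V=j) = P(U=i)·P(V=j) for every cell.
  P(U=0)·P(V=0) = 1/8 × 3/8 = 3/64 = P(U=0,V=0) ✓
  P(U=0)·P(V=1) = 1/8 × 5/8 = 5/64 = P(U=0,V=1) ✓
  P(U=1)·P(V=0) = 7/8 × 3/8 = 21/64 = P(U=1,V=0) ✓
  P(U=1)·P(V=1) = 7/8 × 5/8 = 35/64 = P(U=1,V=1) ✓

Yes, U and V are independent: every cell factors, so I(U;V) = 0 bits.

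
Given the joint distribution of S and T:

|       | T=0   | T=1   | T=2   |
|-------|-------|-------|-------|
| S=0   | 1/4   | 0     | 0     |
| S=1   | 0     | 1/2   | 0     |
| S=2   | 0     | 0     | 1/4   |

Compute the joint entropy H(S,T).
H(S,T) = -Σ P(S,T) log₂ P(S,T), summed over the non-zero cells:
H(S,T) = -[(1/4)·log₂(1/4) + (1/2)·log₂(1/2) + (1/4)·log₂(1/4)]
  = 0.5000 + 0.5000 + 0.5000
  = 1.5000 bits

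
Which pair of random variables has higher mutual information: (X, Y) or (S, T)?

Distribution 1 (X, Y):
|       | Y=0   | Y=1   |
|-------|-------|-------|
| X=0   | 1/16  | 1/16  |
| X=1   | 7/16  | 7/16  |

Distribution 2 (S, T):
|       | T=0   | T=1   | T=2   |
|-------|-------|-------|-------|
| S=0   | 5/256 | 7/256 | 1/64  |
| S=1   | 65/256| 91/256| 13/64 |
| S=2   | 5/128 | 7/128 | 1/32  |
Distribution 1 (X, Y):
Marginal P(X) (row sums):
  P(X=0) = 1/16 + 1/16 = 1/8
  P(X=1) = 7/16 + 7/16 = 7/8
Marginal P(Y) (column sums):
  P(Y=0) = 1/16 + 7/16 = 1/2
  P(Y=1) = 1/16 + 7/16 = 1/2

H(X) = -[(1/8)·log₂(1/8) + (7/8)·log₂(7/8)]
  = 0.3750 + 0.1686
  = 0.5436 bits
H(Y) = -[(1/2)·log₂(1/2) + (1/2)·log₂(1/2)]
  = 0.5000 + 0.5000
  = 1.0000 bits
H(X,Y) = -[(1/16)·log₂(1/16) + (1/16)·log₂(1/16) + (7/16)·log₂(7/16) + (7/16)·log₂(7/16)]
  = 0.2500 + 0.2500 + 0.5218 + 0.5218
  = 1.5436 bits

I(X;Y) = H(X) + H(Y) - H(X,Y)
  = 0.5436 + 1.0000 - 1.5436
  = 0.0000 bits

Distribution 2 (S, T):
Marginal P(S) (row sums):
  P(S=0) = 5/256 + 7/256 + 1/64 = 1/16
  P(S=1) = 65/256 + 91/256 + 13/64 = 13/16
  P(S=2) = 5/128 + 7/128 + 1/32 = 1/8
Marginal P(T) (column sums):
  P(T=0) = 5/256 + 65/256 + 5/128 = 5/16
  P(T=1) = 7/256 + 91/256 + 7/128 = 7/16
  P(T=2) = 1/64 + 13/64 + 1/32 = 1/4

H(S) = -[(1/16)·log₂(1/16) + (13/16)·log₂(13/16) + (1/8)·log₂(1/8)]
  = 0.2500 + 0.2434 + 0.3750
  = 0.8684 bits
H(T) = -[(5/16)·log₂(5/16) + (7/16)·log₂(7/16) + (1/4)·log₂(1/4)]
  = 0.5244 + 0.5218 + 0.5000
  = 1.5462 bits
H(S,T) = -[(5/256)·log₂(5/256) + (7/256)·log₂(7/256) + (1/64)·log₂(1/64) + (65/256)·log₂(65/256) + (91/256)·log₂(91/256) + (13/64)·log₂(13/64) + (5/128)·log₂(5/128) + (7/128)·log₂(7/128) + (1/32)·log₂(1/32)]
  = 0.1109 + 0.1420 + 0.0938 + 0.5021 + 0.5304 + 0.4671 + 0.1827 + 0.2293 + 0.1563
  = 2.4146 bits

I(S;T) = H(S) + H(T) - H(S,T)
  = 0.8684 + 1.5462 - 2.4146
  = 0.0000 bits

Both joint tables factor as the product of their marginals, so I(X;Y) = I(S;T) = 0 bits: neither is larger (both pairs are independent).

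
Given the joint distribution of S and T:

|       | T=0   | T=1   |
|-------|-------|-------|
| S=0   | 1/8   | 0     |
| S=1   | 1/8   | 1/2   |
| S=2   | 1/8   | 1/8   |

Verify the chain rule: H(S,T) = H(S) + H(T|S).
Left side:
H(S,T) = -[(1/8)·log₂(1/8) + (1/8)·log₂(1/8) + (1/2)·log₂(1/2) + (1/8)·log₂(1/8) + (1/8)·log₂(1/8)]
  = 0.3750 + 0.3750 + 0.5000 + 0.3750 + 0.3750
  = 2.0000 bits

Right side:
Marginal P(S) (row sums):
  P(S=0) = 1/8 + 0 = 1/8
  P(S=1) = 1/8 + 1/2 = 5/8
  P(S=2) = 1/8 + 1/8 = 1/4
H(S) = -[(1/8)·log₂(1/8) + (5/8)·log₂(5/8) + (1/4)·log₂(1/4)]
  = 0.3750 + 0.4238 + 0.5000
  = 1.2988 bits
H(T|S) = -Σ P(S,T)·log₂ P(T|S), where P(T|S) = P(S,T) / P(S)
  (cells with P(S,T) = 0 contribute 0)
  (S=0,T=0): P(T|S) = (1/8)/(1/8) = 1;  -(1/8)·log₂(1) = 0.0000
  (S=1,T=0): P(T|S) = (1/8)/(5/8) = 1/5;  -(1/8)·log₂(1/5) = 0.2902
  (S=1,T=1): P(T|S) = (1/2)/(5/8) = 4/5;  -(1/2)·log₂(4/5) = 0.1610
  (S=2,T=0): P(T|S) = (1/8)/(1/4) = 1/2;  -(1/8)·log₂(1/2) = 0.1250
  (S=2,T=1): P(T|S) = (1/8)/(1/4) = 1/2;  -(1/8)·log₂(1/2) = 0.1250
H(T|S) = 0.0000 + 0.2902 + 0.1610 + 0.1250 + 0.1250
  = 0.7012 bits
H(S) + H(T|S) = 1.2988 + 0.7012 = 2.0000 bits

Both sides equal 2.0000 bits, so the chain rule holds ✓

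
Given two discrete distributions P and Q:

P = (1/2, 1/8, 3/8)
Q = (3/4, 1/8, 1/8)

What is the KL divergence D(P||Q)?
D(P||Q) = Σ P(i) log₂(P(i)/Q(i))
  i=0: (1/2) × log₂((1/2)/(3/4)) = (1/2) × log₂(2/3) = -0.2925
  i=1: (1/8) × log₂((1/8)/(1/8)) = (1/8) × log₂(1) = 0.0000
  i=2: (3/8) × log₂((3/8)/(1/8)) = (3/8) × log₂(3) = 0.5944
D(P||Q) = -0.2925 + 0.0000 + 0.5944
  = 0.3019 bits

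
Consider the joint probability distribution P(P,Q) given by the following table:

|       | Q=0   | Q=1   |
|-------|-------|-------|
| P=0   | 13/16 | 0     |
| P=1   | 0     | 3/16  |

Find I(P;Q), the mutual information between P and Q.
Marginal P(P) (row sums):
  P(P=0) = 13/16 + 0 = 13/16
  P(P=1) = 0 + 3/16 = 3/16
Marginal P(Q) (column sums):
  P(Q=0) = 13/16 + 0 = 13/16
  P(Q=1) = 0 + 3/16 = 3/16

H(P) = -[(13/16)·log₂(13/16) + (3/16)·log₂(3/16)]
  = 0.2434 + 0.4528
  = 0.6962 bits
H(Q) = -[(13/16)·log₂(13/16) + (3/16)·log₂(3/16)]
  = 0.2434 + 0.4528
  = 0.6962 bits
H(P,Q) = -[(13/16)·log₂(13/16) + (3/16)·log₂(3/16)]
  = 0.2434 + 0.4528
  = 0.6962 bits

I(P;Q) = H(P) + H(Q) - H(P,Q)
  = 0.6962 + 0.6962 - 0.6962
  = 0.6962 bits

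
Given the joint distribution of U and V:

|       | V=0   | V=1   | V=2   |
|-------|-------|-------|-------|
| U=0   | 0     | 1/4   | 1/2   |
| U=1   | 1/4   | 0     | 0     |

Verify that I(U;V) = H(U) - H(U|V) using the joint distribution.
Left side, from I(U;V) = H(U) + H(V) - H(U,V):
Marginal P(U) (row sums):
  P(U=0) = 0 + 1/4 + 1/2 = 3/4
  P(U=1) = 1/4 + 0 + 0 = 1/4
Marginal P(V) (column sums):
  P(V=0) = 0 + 1/4 = 1/4
  P(V=1) = 1/4 + 0 = 1/4
  P(V=2) = 1/2 + 0 = 1/2

H(U) = -[(3/4)·log₂(3/4) + (1/4)·log₂(1/4)]
  = 0.3113 + 0.5000
  = 0.8113 bits
H(V) = -[(1/4)·log₂(1/4) + (1/4)·log₂(1/4) + (1/2)·log₂(1/2)]
  = 0.5000 + 0.5000 + 0.5000
  = 1.5000 bits
H(U,V) = -[(1/4)·log₂(1/4) + (1/2)·log₂(1/2) + (1/4)·log₂(1/4)]
  = 0.5000 + 0.5000 + 0.5000
  = 1.5000 bits

I(U;V) = H(U) + H(V) - H(U,V)
  = 0.8113 + 1.5000 - 1.5000
  = 0.8113 bits

Right side, with H(U|V) computed directly from the conditional probabilities:
H(U|V) = -Σ P(U,V)·log₂ P(U|V), where P(U|V) = P(U,V) / P(V)
  (cells with P(U,V) = 0 contribute 0)
  (U=0,V=1): P(U|V) = (1/4)/(1/4) = 1;  -(1/4)·log₂(1) = 0.0000
  (U=0,V=2): P(U|V) = (1/2)/(1/2) = 1;  -(1/2)·log₂(1) = 0.0000
  (U=1,V=0): P(U|V) = (1/4)/(1/4) = 1;  -(1/4)·log₂(1) = 0.0000
H(U|V) = 0.0000 + 0.0000 + 0.0000
  = 0.0000 bits
H(U) - H(U|V) = 0.8113 - 0.0000 = 0.8113 bits

Both sides equal 0.8113 bits, so I(U;V) = H(U) - H(U|V) ✓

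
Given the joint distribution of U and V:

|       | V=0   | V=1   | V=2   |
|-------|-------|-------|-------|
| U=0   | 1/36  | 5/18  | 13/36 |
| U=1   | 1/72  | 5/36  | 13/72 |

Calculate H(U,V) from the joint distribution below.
H(U,V) = -Σ P(U,V) log₂ P(U,V), summed over the non-zero cells:
H(U,V) = -[(1/36)·log₂(1/36) + (5/18)·log₂(5/18) + (13/36)·log₂(13/36) + (1/72)·log₂(1/72) + (5/36)·log₂(5/36) + (13/72)·log₂(13/72)]
  = 0.1436 + 0.5133 + 0.5306 + 0.0857 + 0.3956 + 0.4459
  = 2.1147 bits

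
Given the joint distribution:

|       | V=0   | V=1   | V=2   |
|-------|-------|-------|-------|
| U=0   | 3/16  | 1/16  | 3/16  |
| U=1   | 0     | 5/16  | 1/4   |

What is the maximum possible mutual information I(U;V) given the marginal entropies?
The upper bound on mutual information is I(U;V) ≤ min(H(U), H(V)).

Marginal P(U) (row sums):
  P(U=0) = 3/16 + 1/16 + 3/16 = 7/16
  P(U=1) = 0 + 5/16 + 1/4 = 9/16
Marginal P(V) (column sums):
  P(V=0) = 3/16 + 0 = 3/16
  P(V=1) = 1/16 + 5/16 = 3/8
  P(V=2) = 3/16 + 1/4 = 7/16

H(U) = -[(7/16)·log₂(7/16) + (9/16)·log₂(9/16)]
  = 0.5218 + 0.4669
  = 0.9887 bits
H(V) = -[(3/16)·log₂(3/16) + (3/8)·log₂(3/8) + (7/16)·log₂(7/16)]
  = 0.4528 + 0.5306 + 0.5218
  = 1.5052 bits

Maximum possible I(U;V) = min(0.9887, 1.5052) = 0.9887 bits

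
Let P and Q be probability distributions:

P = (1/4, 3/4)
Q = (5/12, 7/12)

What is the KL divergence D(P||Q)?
D(P||Q) = Σ P(i) log₂(P(i)/Q(i))
  i=0: (1/4) × log₂((1/4)/(5/12)) = (1/4) × log₂(3/5) = -0.1842
  i=1: (3/4) × log₂((3/4)/(7/12)) = (3/4) × log₂(9/7) = 0.2719
D(P||Q) = -0.1842 + 0.2719
  = 0.0877 bits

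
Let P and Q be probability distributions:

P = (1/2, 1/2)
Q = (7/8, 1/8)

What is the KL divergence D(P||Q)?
D(P||Q) = Σ P(i) log₂(P(i)/Q(i))
  i=0: (1/2) × log₂((1/2)/(7/8)) = (1/2) × log₂(4/7) = -0.4037
  i=1: (1/2) × log₂((1/2)/(1/8)) = (1/2) × log₂(4) = 1.0000
D(P||Q) = -0.4037 + 1.0000
  = 0.5963 bits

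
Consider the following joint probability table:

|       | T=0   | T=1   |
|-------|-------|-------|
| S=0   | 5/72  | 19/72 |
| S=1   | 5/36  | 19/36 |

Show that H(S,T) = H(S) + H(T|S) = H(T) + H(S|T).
Marginal P(S) (row sums):
  P(S=0) = 5/72 + 19/72 = 1/3
  P(S=1) = 5/36 + 19/36 = 2/3
Marginal P(T) (column sums):
  P(T=0) = 5/72 + 5/36 = 5/24
  P(T=1) = 19/72 + 19/36 = 19/24

Decomposition 1: H(S) + H(T|S)
H(S) = -[(1/3)·log₂(1/3) + (2/3)·log₂(2/3)]
  = 0.5283 + 0.3900
  = 0.9183 bits
H(T|S) = -Σ P(S,T)·log₂ P(T|S), where P(T|S) = P(S,T) / P(S)
  (S=0,T=0): P(T|S) = (5/72)/(1/3) = 5/24;  -(5/72)·log₂(5/24) = 0.1572
  (S=0,T=1): P(T|S) = (19/72)/(1/3) = 19/24;  -(19/72)·log₂(19/24) = 0.0889
  (S=1,T=0): P(T|S) = (5/36)/(2/3) = 5/24;  -(5/36)·log₂(5/24) = 0.3143
  (S=1,T=1): P(T|S) = (19/36)/(2/3) = 19/24;  -(19/36)·log₂(19/24) = 0.1779
H(T|S) = 0.1572 + 0.0889 + 0.3143 + 0.1779
  = 0.7383 bits
H(S) + H(T|S) = 0.9183 + 0.7383 = 1.6566 bits

Decomposition 2: H(T) + H(S|T)
H(T) = -[(5/24)·log₂(5/24) + (19/24)·log₂(19/24)]
  = 0.4715 + 0.2668
  = 0.7383 bits
H(S|T) = -Σ P(S,T)·log₂ P(S|T), where P(S|T) = P(S,T) / P(T)
  (S=0,T=0): P(S|T) = (5/72)/(5/24) = 1/3;  -(5/72)·log₂(1/3) = 0.1101
  (S=0,T=1): P(S|T) = (19/72)/(19/24) = 1/3;  -(19/72)·log₂(1/3) = 0.4183
  (S=1,T=0): P(S|T) = (5/36)/(5/24) = 2/3;  -(5/36)·log₂(2/3) = 0.0812
  (S=1,T=1): P(S|T) = (19/36)/(19/24) = 2/3;  -(19/36)·log₂(2/3) = 0.3087
H(S|T) = 0.1101 + 0.4183 + 0.0812 + 0.3087
  = 0.9183 bits
H(T) + H(S|T) = 0.7383 + 0.9183 = 1.6566 bits

Direct computation of the joint entropy:
H(S,T) = -[(5/72)·log₂(5/72) + (19/72)·log₂(19/72) + (5/36)·log₂(5/36) + (19/36)·log₂(19/36)]
  = 0.2672 + 0.5072 + 0.3956 + 0.4866
  = 1.6566 bits

All three agree: H(S,T) = 1.6566 bits ✓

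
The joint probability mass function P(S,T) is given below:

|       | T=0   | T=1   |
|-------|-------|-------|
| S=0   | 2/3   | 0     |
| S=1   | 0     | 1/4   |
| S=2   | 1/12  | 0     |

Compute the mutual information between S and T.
Marginal P(S) (row sums):
  P(S=0) = 2/3 + 0 = 2/3
  P(S=1) = 0 + 1/4 = 1/4
  P(S=2) = 1/12 + 0 = 1/12
Marginal P(T) (column sums):
  P(T=0) = 2/3 + 0 + 1/12 = 3/4
  P(T=1) = 0 + 1/4 + 0 = 1/4

H(S) = -[(2/3)·log₂(2/3) + (1/4)·log₂(1/4) + (1/12)·log₂(1/12)]
  = 0.3900 + 0.5000 + 0.2987
  = 1.1887 bits
H(T) = -[(3/4)·log₂(3/4) + (1/4)·log₂(1/4)]
  = 0.3113 + 0.5000
  = 0.8113 bits
H(S,T) = -[(2/3)·log₂(2/3) + (1/4)·log₂(1/4) + (1/12)·log₂(1/12)]
  = 0.3900 + 0.5000 + 0.2987
  = 1.1887 bits

I(S;T) = H(S) + H(T) - H(S,T)
  = 1.1887 + 0.8113 - 1.1887
  = 0.8113 bits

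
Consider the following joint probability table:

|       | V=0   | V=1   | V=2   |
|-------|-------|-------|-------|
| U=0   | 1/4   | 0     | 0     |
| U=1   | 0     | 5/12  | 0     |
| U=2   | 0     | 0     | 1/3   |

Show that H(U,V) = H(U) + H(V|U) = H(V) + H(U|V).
Marginal P(U) (row sums):
  P(U=0) = 1/4 + 0 + 0 = 1/4
  P(U=1) = 0 + 5/12 + 0 = 5/12
  P(U=2) = 0 + 0 + 1/3 = 1/3
Marginal P(V) (column sums):
  P(V=0) = 1/4 + 0 + 0 = 1/4
  P(V=1) = 0 + 5/12 + 0 = 5/12
  P(V=2) = 0 + 0 + 1/3 = 1/3

Decomposition 1: H(U) + H(V|U)
H(U) = -[(1/4)·log₂(1/4) + (5/12)·log₂(5/12) + (1/3)·log₂(1/3)]
  = 0.5000 + 0.5263 + 0.5283
  = 1.5546 bits
H(V|U) = -Σ P(U,V)·log₂ P(V|U), where P(V|U) = P(U,V) / P(U)
  (cells with P(U,V) = 0 contribute 0)
  (U=0,V=0): P(V|U) = (1/4)/(1/4) = 1;  -(1/4)·log₂(1) = 0.0000
  (U=1,V=1): P(V|U) = (5/12)/(5/12) = 1;  -(5/12)·log₂(1) = 0.0000
  (U=2,V=2): P(V|U) = (1/3)/(1/3) = 1;  -(1/3)·log₂(1) = 0.0000
H(V|U) = 0.0000 + 0.0000 + 0.0000
  = 0.0000 bits
H(U) + H(V|U) = 1.5546 + 0.0000 = 1.5546 bits

Decomposition 2: H(V) + H(U|V)
H(V) = -[(1/4)·log₂(1/4) + (5/12)·log₂(5/12) + (1/3)·log₂(1/3)]
  = 0.5000 + 0.5263 + 0.5283
  = 1.5546 bits
H(U|V) = -Σ P(U,V)·log₂ P(U|V), where P(U|V) = P(U,V) / P(V)
  (cells with P(U,V) = 0 contribute 0)
  (U=0,V=0): P(U|V) = (1/4)/(1/4) = 1;  -(1/4)·log₂(1) = 0.0000
  (U=1,V=1): P(U|V) = (5/12)/(5/12) = 1;  -(5/12)·log₂(1) = 0.0000
  (U=2,V=2): P(U|V) = (1/3)/(1/3) = 1;  -(1/3)·log₂(1) = 0.0000
H(U|V) = 0.0000 + 0.0000 + 0.0000
  = 0.0000 bits
H(V) + H(U|V) = 1.5546 + 0.0000 = 1.5546 bits

Direct computation of the joint entropy:
H(U,V) = -[(1/4)·log₂(1/4) + (5/12)·log₂(5/12) + (1/3)·log₂(1/3)]
  = 0.5000 + 0.5263 + 0.5283
  = 1.5546 bits

All three agree: H(U,V) = 1.5546 bits ✓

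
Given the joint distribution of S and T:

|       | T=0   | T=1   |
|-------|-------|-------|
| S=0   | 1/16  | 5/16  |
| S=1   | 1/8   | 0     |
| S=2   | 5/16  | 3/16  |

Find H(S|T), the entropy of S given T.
Marginal P(T) (column sums):
  P(T=0) = 1/16 + 1/8 + 5/16 = 1/2
  P(T=1) = 5/16 + 0 + 3/16 = 1/2

H(S|T) = -Σ P(S,T)·log₂ P(S|T), where P(S|T) = P(S,T) / P(T)
  (cells with P(S,T) = 0 contribute 0)
  (S=0,T=0): P(S|T) = (1/16)/(1/2) = 1/8;  -(1/16)·log₂(1/8) = 0.1875
  (S=0,T=1): P(S|T) = (5/16)/(1/2) = 5/8;  -(5/16)·log₂(5/8) = 0.2119
  (S=1,T=0): P(S|T) = (1/8)/(1/2) = 1/4;  -(1/8)·log₂(1/4) = 0.2500
  (S=2,T=0): P(S|T) = (5/16)/(1/2) = 5/8;  -(5/16)·log₂(5/8) = 0.2119
  (S=2,T=1): P(S|T) = (3/16)/(1/2) = 3/8;  -(3/16)·log₂(3/8) = 0.2653
H(S|T) = 0.1875 + 0.2119 + 0.2500 + 0.2119 + 0.2653
  = 1.1266 bits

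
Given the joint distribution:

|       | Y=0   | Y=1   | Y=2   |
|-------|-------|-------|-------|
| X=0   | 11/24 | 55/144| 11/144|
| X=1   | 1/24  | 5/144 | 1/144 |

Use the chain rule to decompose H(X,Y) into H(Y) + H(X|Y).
By the chain rule: H(X,Y) = H(Y) + H(X|Y)

Marginal P(Y) (column sums):
  P(Y=0) = 11/24 + 1/24 = 1/2
  P(Y=1) = 55/144 + 5/144 = 5/12
  P(Y=2) = 11/144 + 1/144 = 1/12
H(Y) = -[(1/2)·log₂(1/2) + (5/12)·log₂(5/12) + (1/12)·log₂(1/12)]
  = 0.5000 + 0.5263 + 0.2987
  = 1.3250 bits
H(X|Y) = -Σ P(X,Y)·log₂ P(X|Y), where P(X|Y) = P(X,Y) / P(Y)
  (X=0,Y=0): P(X|Y) = (11/24)/(1/2) = 11/12;  -(11/24)·log₂(11/12) = 0.0575
  (X=0,Y=1): P(X|Y) = (55/144)/(5/12) = 11/12;  -(55/144)·log₂(11/12) = 0.0479
  (X=0,Y=2): P(X|Y) = (11/144)/(1/12) = 11/12;  -(11/144)·log₂(11/12) = 0.0096
  (X=1,Y=0): P(X|Y) = (1/24)/(1/2) = 1/12;  -(1/24)·log₂(1/12) = 0.1494
  (X=1,Y=1): P(X|Y) = (5/144)/(5/12) = 1/12;  -(5/144)·log₂(1/12) = 0.1245
  (X=1,Y=2): P(X|Y) = (1/144)/(1/12) = 1/12;  -(1/144)·log₂(1/12) = 0.0249
H(X|Y) = 0.0575 + 0.0479 + 0.0096 + 0.1494 + 0.1245 + 0.0249
  = 0.4138 bits

H(X,Y) = H(Y) + H(X|Y) = 1.3250 + 0.4138 = 1.7388 bits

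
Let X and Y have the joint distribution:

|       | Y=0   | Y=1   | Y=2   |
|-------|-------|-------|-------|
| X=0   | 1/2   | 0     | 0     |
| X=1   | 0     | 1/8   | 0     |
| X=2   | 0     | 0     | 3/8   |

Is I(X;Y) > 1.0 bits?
Marginal P(X) (row sums):
  P(X=0) = 1/2 + 0 + 0 = 1/2
  P(X=1) = 0 + 1/8 + 0 = 1/8
  P(X=2) = 0 + 0 + 3/8 = 3/8
Marginal P(Y) (column sums):
  P(Y=0) = 1/2 + 0 + 0 = 1/2
  P(Y=1) = 0 + 1/8 + 0 = 1/8
  P(Y=2) = 0 + 0 + 3/8 = 3/8

H(X) = -[(1/2)·log₂(1/2) + (1/8)·log₂(1/8) + (3/8)·log₂(3/8)]
  = 0.5000 + 0.3750 + 0.5306
  = 1.4056 bits
H(Y) = -[(1/2)·log₂(1/2) + (1/8)·log₂(1/8) + (3/8)·log₂(3/8)]
  = 0.5000 + 0.3750 + 0.5306
  = 1.4056 bits
H(X,Y) = -[(1/2)·log₂(1/2) + (1/8)·log₂(1/8) + (3/8)·log₂(3/8)]
  = 0.5000 + 0.3750 + 0.5306
  = 1.4056 bits

I(X;Y) = H(X) + H(Y) - H(X,Y)
  = 1.4056 + 1.4056 - 1.4056
  = 1.4056 bits

Yes. I(X;Y) = 1.4056 bits, which is > 1.0 bits.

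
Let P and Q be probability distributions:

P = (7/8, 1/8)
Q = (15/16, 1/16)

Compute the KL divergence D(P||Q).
D(P||Q) = Σ P(i) log₂(P(i)/Q(i))
  i=0: (7/8) × log₂((7/8)/(15/16)) = (7/8) × log₂(14/15) = -0.0871
  i=1: (1/8) × log₂((1/8)/(1/16)) = (1/8) × log₂(2) = 0.1250
D(P||Q) = -0.0871 + 0.1250
  = 0.0379 bits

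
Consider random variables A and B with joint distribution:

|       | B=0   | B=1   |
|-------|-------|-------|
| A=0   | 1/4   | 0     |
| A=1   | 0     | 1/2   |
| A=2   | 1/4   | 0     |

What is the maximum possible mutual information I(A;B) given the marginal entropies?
The upper bound on mutual information is I(A;B) ≤ min(H(A), H(B)).

Marginal P(A) (row sums):
  P(A=0) = 1/4 + 0 = 1/4
  P(A=1) = 0 + 1/2 = 1/2
  P(A=2) = 1/4 + 0 = 1/4
Marginal P(B) (column sums):
  P(B=0) = 1/4 + 0 + 1/4 = 1/2
  P(B=1) = 0 + 1/2 + 0 = 1/2

H(A) = -[(1/4)·log₂(1/4) + (1/2)·log₂(1/2) + (1/4)·log₂(1/4)]
  = 0.5000 + 0.5000 + 0.5000
  = 1.5000 bits
H(B) = -[(1/2)·log₂(1/2) + (1/2)·log₂(1/2)]
  = 0.5000 + 0.5000
  = 1.0000 bits

Maximum possible I(A;B) = min(1.5000, 1.0000) = 1.0000 bits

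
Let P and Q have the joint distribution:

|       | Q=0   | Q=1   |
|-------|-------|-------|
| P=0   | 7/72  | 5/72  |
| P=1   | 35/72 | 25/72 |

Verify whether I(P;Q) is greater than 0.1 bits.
Marginal P(P) (row sums):
  P(P=0) = 7/72 + 5/72 = 1/6
  P(P=1) = 35/72 + 25/72 = 5/6
Marginal P(Q) (column sums):
  P(Q=0) = 7/72 + 35/72 = 7/12
  P(Q=1) = 5/72 + 25/72 = 5/12

H(P) = -[(1/6)·log₂(1/6) + (5/6)·log₂(5/6)]
  = 0.4308 + 0.2192
  = 0.6500 bits
H(Q) = -[(7/12)·log₂(7/12) + (5/12)·log₂(5/12)]
  = 0.4536 + 0.5263
  = 0.9799 bits
H(P,Q) = -[(7/72)·log₂(7/72) + (5/72)·log₂(5/72) + (35/72)·log₂(35/72) + (25/72)·log₂(25/72)]
  = 0.3269 + 0.2672 + 0.5059 + 0.5299
  = 1.6299 bits

I(P;Q) = H(P) + H(Q) - H(P,Q)
  = 0.6500 + 0.9799 - 1.6299
  = 0.0000 bits

No. I(P;Q) = 0.0000 bits, which is ≤ 0.1 bits.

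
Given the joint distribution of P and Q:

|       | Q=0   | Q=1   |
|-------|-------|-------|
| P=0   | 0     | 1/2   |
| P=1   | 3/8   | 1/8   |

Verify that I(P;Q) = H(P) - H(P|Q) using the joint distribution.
Left side, from I(P;Q) = H(P) + H(Q) - H(P,Q):
Marginal P(P) (row sums):
  P(P=0) = 0 + 1/2 = 1/2
  P(P=1) = 3/8 + 1/8 = 1/2
Marginal P(Q) (column sums):
  P(Q=0) = 0 + 3/8 = 3/8
  P(Q=1) = 1/2 + 1/8 = 5/8

H(P) = -[(1/2)·log₂(1/2) + (1/2)·log₂(1/2)]
  = 0.5000 + 0.5000
  = 1.0000 bits
H(Q) = -[(3/8)·log₂(3/8) + (5/8)·log₂(5/8)]
  = 0.5306 + 0.4238
  = 0.9544 bits
H(P,Q) = -[(1/2)·log₂(1/2) + (3/8)·log₂(3/8) + (1/8)·log₂(1/8)]
  = 0.5000 + 0.5306 + 0.3750
  = 1.4056 bits

I(P;Q) = H(P) + H(Q) - H(P,Q)
  = 1.0000 + 0.9544 - 1.4056
  = 0.5488 bits

Right side, with H(P|Q) computed directly from the conditional probabilities:
H(P|Q) = -Σ P(P,Q)·log₂ P(P|Q), where P(P|Q) = P(P,Q) / P(Q)
  (cells with P(P,Q) = 0 contribute 0)
  (P=0,Q=1): P(P|Q) = (1/2)/(5/8) = 4/5;  -(1/2)·log₂(4/5) = 0.1610
  (P=1,Q=0): P(P|Q) = (3/8)/(3/8) = 1;  -(3/8)·log₂(1) = 0.0000
  (P=1,Q=1): P(P|Q) = (1/8)/(5/8) = 1/5;  -(1/8)·log₂(1/5) = 0.2902
H(P|Q) = 0.1610 + 0.0000 + 0.2902
  = 0.4512 bits
H(P) - H(P|Q) = 1.0000 - 0.4512 = 0.5488 bits

Both sides equal 0.5488 bits, so I(P;Q) = H(P) - H(P|Q) ✓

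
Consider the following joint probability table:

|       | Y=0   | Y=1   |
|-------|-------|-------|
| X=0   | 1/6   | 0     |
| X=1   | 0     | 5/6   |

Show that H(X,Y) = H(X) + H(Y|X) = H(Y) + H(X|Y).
Marginal P(X) (row sums):
  P(X=0) = 1/6 + 0 = 1/6
  P(X=1) = 0 + 5/6 = 5/6
Marginal P(Y) (column sums):
  P(Y=0) = 1/6 + 0 = 1/6
  P(Y=1) = 0 + 5/6 = 5/6

Decomposition 1: H(X) + H(Y|X)
H(X) = -[(1/6)·log₂(1/6) + (5/6)·log₂(5/6)]
  = 0.4308 + 0.2192
  = 0.6500 bits
H(Y|X) = -Σ P(X,Y)·log₂ P(Y|X), where P(Y|X) = P(X,Y) / P(X)
  (cells with P(X,Y) = 0 contribute 0)
  (X=0,Y=0): P(Y|X) = (1/6)/(1/6) = 1;  -(1/6)·log₂(1) = 0.0000
  (X=1,Y=1): P(Y|X) = (5/6)/(5/6) = 1;  -(5/6)·log₂(1) = 0.0000
H(Y|X) = 0.0000 + 0.0000
  = 0.0000 bits
H(X) + H(Y|X) = 0.6500 + 0.0000 = 0.6500 bits

Decomposition 2: H(Y) + H(X|Y)
H(Y) = -[(1/6)·log₂(1/6) + (5/6)·log₂(5/6)]
  = 0.4308 + 0.2192
  = 0.6500 bits
H(X|Y) = -Σ P(X,Y)·log₂ P(X|Y), where P(X|Y) = P(X,Y) / P(Y)
  (cells with P(X,Y) = 0 contribute 0)
  (X=0,Y=0): P(X|Y) = (1/6)/(1/6) = 1;  -(1/6)·log₂(1) = 0.0000
  (X=1,Y=1): P(X|Y) = (5/6)/(5/6) = 1;  -(5/6)·log₂(1) = 0.0000
H(X|Y) = 0.0000 + 0.0000
  = 0.0000 bits
H(Y) + H(X|Y) = 0.6500 + 0.0000 = 0.6500 bits

Direct computation of the joint entropy:
H(X,Y) = -[(1/6)·log₂(1/6) + (5/6)·log₂(5/6)]
  = 0.4308 + 0.2192
  = 0.6500 bits

All three agree: H(X,Y) = 0.6500 bits ✓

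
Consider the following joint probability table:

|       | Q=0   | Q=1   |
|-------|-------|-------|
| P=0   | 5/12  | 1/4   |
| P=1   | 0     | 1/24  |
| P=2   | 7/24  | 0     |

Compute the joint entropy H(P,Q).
H(P,Q) = -Σ P(P,Q) log₂ P(P,Q), summed over the non-zero cells:
H(P,Q) = -[(5/12)·log₂(5/12) + (1/4)·log₂(1/4) + (1/24)·log₂(1/24) + (7/24)·log₂(7/24)]
  = 0.5263 + 0.5000 + 0.1910 + 0.5185
  = 1.7358 bits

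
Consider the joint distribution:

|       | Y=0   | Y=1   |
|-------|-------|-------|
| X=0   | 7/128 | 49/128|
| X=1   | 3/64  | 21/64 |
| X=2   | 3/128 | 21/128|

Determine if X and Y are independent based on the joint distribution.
Marginal P(X) (row sums):
  P(X=0) = 7/128 + 49/128 = 7/16
  P(X=1) = 3/64 + 21/64 = 3/8
  P(X=2) = 3/128 + 21/128 = 3/16
Marginal P(Y) (column sums):
  P(Y=0) = 7/128 + 3/64 + 3/128 = 1/8
  P(Y=1) = 49/128 + 21/64 + 21/128 = 7/8

X and Y are independent iff P(X=i,Y=j) = P(X=i)·P(Y=j) for every cell.
  P(X=0)·P(Y=0) = 7/16 × 1/8 = 7/128 = P(X=0,Y=0) ✓
  P(X=0)·P(Y=1) = 7/16 × 7/8 = 49/128 = P(X=0,Y=1) ✓
  P(X=1)·P(Y=0) = 3/8 × 1/8 = 3/64 = P(X=1,Y=0) ✓
  P(X=1)·P(Y=1) = 3/8 × 7/8 = 21/64 = P(X=1,Y=1) ✓
  P(X=2)·P(Y=0) = 3/16 × 1/8 = 3/128 = P(X=2,Y=0) ✓
  P(X=2)·P(Y=1) = 3/16 × 7/8 = 21/128 = P(X=2,Y=1) ✓

Yes, X and Y are independent: every cell factors, so I(X;Y) = 0 bits.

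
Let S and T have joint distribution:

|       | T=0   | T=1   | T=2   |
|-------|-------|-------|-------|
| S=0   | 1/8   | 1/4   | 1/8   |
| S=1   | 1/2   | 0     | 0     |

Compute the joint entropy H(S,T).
H(S,T) = -Σ P(S,T) log₂ P(S,T), summed over the non-zero cells:
H(S,T) = -[(1/8)·log₂(1/8) + (1/4)·log₂(1/4) + (1/8)·log₂(1/8) + (1/2)·log₂(1/2)]
  = 0.3750 + 0.5000 + 0.3750 + 0.5000
  = 1.7500 bits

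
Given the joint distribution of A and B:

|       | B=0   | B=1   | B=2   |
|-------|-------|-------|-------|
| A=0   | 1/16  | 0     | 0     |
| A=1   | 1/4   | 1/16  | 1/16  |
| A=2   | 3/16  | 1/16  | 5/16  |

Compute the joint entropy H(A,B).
H(A,B) = -Σ P(A,B) log₂ P(A,B), summed over the non-zero cells:
H(A,B) = -[(1/16)·log₂(1/16) + (1/4)·log₂(1/4) + (1/16)·log₂(1/16) + (1/16)·log₂(1/16) + (3/16)·log₂(3/16) + (1/16)·log₂(1/16) + (5/16)·log₂(5/16)]
  = 0.2500 + 0.5000 + 0.2500 + 0.2500 + 0.4528 + 0.2500 + 0.5244
  = 2.4772 bits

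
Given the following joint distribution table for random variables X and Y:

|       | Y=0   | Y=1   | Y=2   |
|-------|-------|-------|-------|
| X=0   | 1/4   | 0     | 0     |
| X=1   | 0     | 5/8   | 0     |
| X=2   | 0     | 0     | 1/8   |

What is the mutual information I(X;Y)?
Marginal P(X) (row sums):
  P(X=0) = 1/4 + 0 + 0 = 1/4
  P(X=1) = 0 + 5/8 + 0 = 5/8
  P(X=2) = 0 + 0 + 1/8 = 1/8
Marginal P(Y) (column sums):
  P(Y=0) = 1/4 + 0 + 0 = 1/4
  P(Y=1) = 0 + 5/8 + 0 = 5/8
  P(Y=2) = 0 + 0 + 1/8 = 1/8

H(X) = -[(1/4)·log₂(1/4) + (5/8)·log₂(5/8) + (1/8)·log₂(1/8)]
  = 0.5000 + 0.4238 + 0.3750
  = 1.2988 bits
H(Y) = -[(1/4)·log₂(1/4) + (5/8)·log₂(5/8) + (1/8)·log₂(1/8)]
  = 0.5000 + 0.4238 + 0.3750
  = 1.2988 bits
H(X,Y) = -[(1/4)·log₂(1/4) + (5/8)·log₂(5/8) + (1/8)·log₂(1/8)]
  = 0.5000 + 0.4238 + 0.3750
  = 1.2988 bits

I(X;Y) = H(X) + H(Y) - H(X,Y)
  = 1.2988 + 1.2988 - 1.2988
  = 1.2988 bits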